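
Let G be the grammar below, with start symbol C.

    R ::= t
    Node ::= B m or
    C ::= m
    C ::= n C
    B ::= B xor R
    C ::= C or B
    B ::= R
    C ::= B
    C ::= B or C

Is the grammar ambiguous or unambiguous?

Witness: t or t

Derivation 1: C ⇒ C or B ⇒ B or B ⇒ R or B ⇒ t or B ⇒ t or R ⇒ t or t
Derivation 2: C ⇒ B or C ⇒ R or C ⇒ t or C ⇒ t or B ⇒ t or R ⇒ t or t

Two distinct leftmost derivations for the same string.

Ambiguous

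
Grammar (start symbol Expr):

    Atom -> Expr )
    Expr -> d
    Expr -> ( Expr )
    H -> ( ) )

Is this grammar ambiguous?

Unambiguous

(H, Atom are unreachable from Expr, so their rules don't affect L(Expr).) Each string is a nest of matched brackets around a single atom. An opening bracket forces the recursive rule; an atom forces the base rule.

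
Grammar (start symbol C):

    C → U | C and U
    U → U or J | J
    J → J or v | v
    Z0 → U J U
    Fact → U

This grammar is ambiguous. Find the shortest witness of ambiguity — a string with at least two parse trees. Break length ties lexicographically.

v or v

length 1: no string has ≥2 trees
length 3: v or v has 2 parse trees

Two derivations of v or v:
  C ⇒ U ⇒ U or J ⇒ J or J ⇒ v or J ⇒ v or v
  C ⇒ U ⇒ J ⇒ J or v ⇒ v or v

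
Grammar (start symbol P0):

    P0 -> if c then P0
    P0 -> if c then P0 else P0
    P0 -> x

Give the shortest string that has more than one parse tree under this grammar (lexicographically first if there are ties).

length 1: no string has ≥2 trees
length 4: no string has ≥2 trees
length 6: no string has ≥2 trees
length 7: no string has ≥2 trees
length 9: if c then if c then x else x has 2 parse trees

Two derivations of if c then if c then x else x:
  P0 ⇒ if c then P0 ⇒ if c then if c then P0 else P0 ⇒ if c then if c then x else P0 ⇒ if c then if c then x else x
  P0 ⇒ if c then P0 else P0 ⇒ if c then if c then P0 else P0 ⇒ if c then if c then x else P0 ⇒ if c then if c then x else x

if c then if c then x else x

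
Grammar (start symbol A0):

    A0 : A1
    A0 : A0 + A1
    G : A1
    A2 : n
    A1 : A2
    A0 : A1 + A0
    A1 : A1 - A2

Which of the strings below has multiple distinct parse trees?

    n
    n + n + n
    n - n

n + n + n

n: 1 tree
n + n + n: 4 trees
n - n: 1 tree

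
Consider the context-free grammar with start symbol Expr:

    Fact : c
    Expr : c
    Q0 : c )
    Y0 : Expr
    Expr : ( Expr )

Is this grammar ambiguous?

Unambiguous

(Q0, Fact, Y0 are unreachable from Expr, so their rules don't affect L(Expr).) Each string is a nest of matched brackets around a single atom. An opening bracket forces the recursive rule; an atom forces the base rule.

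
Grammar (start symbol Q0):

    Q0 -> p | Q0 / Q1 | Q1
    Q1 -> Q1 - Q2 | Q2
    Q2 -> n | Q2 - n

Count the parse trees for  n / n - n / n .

2

Parse trees for n / n - n / n:
  [Q0 [Q0 [Q0 [Q1 [Q2 n]]] / [Q1 [Q1 [Q2 n]] - [Q2 n]]] / [Q1 [Q2 n]]]
  [Q0 [Q0 [Q0 [Q1 [Q2 n]]] / [Q1 [Q2 [Q2 n] - n]]] / [Q1 [Q2 n]]]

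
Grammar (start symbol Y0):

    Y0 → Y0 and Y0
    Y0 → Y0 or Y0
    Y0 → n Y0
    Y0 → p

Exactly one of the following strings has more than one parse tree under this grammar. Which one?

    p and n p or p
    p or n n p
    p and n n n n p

p and n p or p: 3 trees
p or n n p: 1 tree
p and n n n n p: 1 tree

p and n p or p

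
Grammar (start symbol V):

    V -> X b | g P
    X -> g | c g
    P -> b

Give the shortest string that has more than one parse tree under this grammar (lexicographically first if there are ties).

g b

length 2: g b has 2 parse trees

Two derivations of g b:
  V ⇒ X b ⇒ g b
  V ⇒ g P ⇒ g b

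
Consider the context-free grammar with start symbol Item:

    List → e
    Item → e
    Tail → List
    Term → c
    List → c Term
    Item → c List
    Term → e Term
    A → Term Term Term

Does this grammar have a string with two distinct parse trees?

(Tail, A are unreachable from Item, so their rules don't affect L(Item).) Restricted to the reachable nonterminals, every rule has the form A → t or A → t B, and no two rules for the same A share a first terminal. The grammar encodes a DFA — one run per string.

Unambiguous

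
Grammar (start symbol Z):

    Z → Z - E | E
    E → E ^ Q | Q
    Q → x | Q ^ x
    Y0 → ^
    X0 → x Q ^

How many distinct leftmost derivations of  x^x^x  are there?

Parse trees for x^x^x:
  [Z [E [E [Q x]] ^ [Q [Q x] ^ x]]]
  [Z [E [E [E [Q x]] ^ [Q x]] ^ [Q x]]]
  [Z [E [E [Q [Q x] ^ x]] ^ [Q x]]]
  [Z [E [Q [Q [Q x] ^ x] ^ x]]]

4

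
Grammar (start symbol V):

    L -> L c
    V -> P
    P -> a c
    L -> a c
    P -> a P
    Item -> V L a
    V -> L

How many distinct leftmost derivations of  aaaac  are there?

1

Parse trees for aaaac:
  [V [P a [P a [P a [P a c]]]]]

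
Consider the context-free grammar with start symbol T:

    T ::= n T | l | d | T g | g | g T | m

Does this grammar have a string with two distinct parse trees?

Witness: g g

Derivation 1: T ⇒ T g ⇒ g g
Derivation 2: T ⇒ g T ⇒ g g

Two distinct leftmost derivations for the same string.

Ambiguous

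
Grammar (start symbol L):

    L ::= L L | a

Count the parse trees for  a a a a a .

14

Parse trees for a a a a a (showing first 6 of 14):
  [L [L a] [L [L a] [L [L a] [L [L a] [L a]]]]]
  [L [L a] [L [L a] [L [L [L a] [L a]] [L a]]]]
  [L [L a] [L [L [L a] [L a]] [L [L a] [L a]]]]
  [L [L a] [L [L [L a] [L [L a] [L a]]] [L a]]]
  [L [L a] [L [L [L [L a] [L a]] [L a]] [L a]]]
  [L [L [L a] [L a]] [L [L a] [L [L a] [L a]]]]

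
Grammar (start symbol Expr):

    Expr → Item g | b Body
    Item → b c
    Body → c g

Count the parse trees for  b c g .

Parse trees for b c g:
  [Expr [Item b c] g]
  [Expr b [Body c g]]

2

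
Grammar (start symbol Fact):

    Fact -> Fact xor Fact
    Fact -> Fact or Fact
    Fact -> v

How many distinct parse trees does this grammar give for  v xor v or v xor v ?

Parse trees for v xor v or v xor v:
  [Fact [Fact v] xor [Fact [Fact [Fact v] or [Fact v]] xor [Fact v]]]
  [Fact [Fact v] xor [Fact [Fact v] or [Fact [Fact v] xor [Fact v]]]]
  [Fact [Fact [Fact v] xor [Fact [Fact v] or [Fact v]]] xor [Fact v]]
  [Fact [Fact [Fact [Fact v] xor [Fact v]] or [Fact v]] xor [Fact v]]
  [Fact [Fact [Fact v] xor [Fact v]] or [Fact [Fact v] xor [Fact v]]]

5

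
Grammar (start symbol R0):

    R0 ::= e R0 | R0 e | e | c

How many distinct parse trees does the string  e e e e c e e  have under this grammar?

15

Parse trees for e e e e c e e (showing first 6 of 15):
  [R0 e [R0 e [R0 e [R0 e [R0 [R0 [R0 c] e] e]]]]]
  [R0 e [R0 e [R0 e [R0 [R0 e [R0 [R0 c] e]] e]]]]
  [R0 e [R0 e [R0 e [R0 [R0 [R0 e [R0 c]] e] e]]]]
  [R0 e [R0 e [R0 [R0 e [R0 e [R0 [R0 c] e]]] e]]]
  [R0 e [R0 e [R0 [R0 e [R0 [R0 e [R0 c]] e]] e]]]
  [R0 e [R0 e [R0 [R0 [R0 e [R0 e [R0 c]]] e] e]]]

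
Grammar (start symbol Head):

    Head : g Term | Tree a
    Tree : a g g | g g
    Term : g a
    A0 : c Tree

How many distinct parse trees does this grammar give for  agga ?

Parse trees for agga:
  [Head [Tree a g g] a]

1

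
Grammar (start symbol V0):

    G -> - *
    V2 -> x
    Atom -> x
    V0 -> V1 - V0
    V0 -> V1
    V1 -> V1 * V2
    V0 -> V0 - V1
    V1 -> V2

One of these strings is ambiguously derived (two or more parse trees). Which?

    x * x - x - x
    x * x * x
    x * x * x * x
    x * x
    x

x * x - x - x: 4 trees
x * x * x: 1 tree
x * x * x * x: 1 tree
x * x: 1 tree
x: 1 tree

x * x - x - x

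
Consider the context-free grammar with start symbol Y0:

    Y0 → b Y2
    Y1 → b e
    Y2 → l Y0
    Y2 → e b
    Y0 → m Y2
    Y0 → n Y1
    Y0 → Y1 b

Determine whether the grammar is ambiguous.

Witness: b e b

Derivation 1: Y0 ⇒ b Y2 ⇒ b e b
Derivation 2: Y0 ⇒ Y1 b ⇒ b e b

Two distinct leftmost derivations for the same string.

Ambiguous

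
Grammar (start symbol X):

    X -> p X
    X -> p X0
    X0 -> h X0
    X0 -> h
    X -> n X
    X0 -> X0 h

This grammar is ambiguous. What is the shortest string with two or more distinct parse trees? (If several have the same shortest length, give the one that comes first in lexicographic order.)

length 2: no string has ≥2 trees
length 3: p h h has 2 parse trees

Two derivations of p h h:
  X ⇒ p X0 ⇒ p h X0 ⇒ p h h
  X ⇒ p X0 ⇒ p X0 h ⇒ p h h

p h h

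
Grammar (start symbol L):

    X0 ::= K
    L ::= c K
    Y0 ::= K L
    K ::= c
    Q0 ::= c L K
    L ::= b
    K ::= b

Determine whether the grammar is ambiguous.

Unambiguous

Only L, K are reachable from L; ignoring the rest: Each reachable nonterminal has at most one production per leading terminal, and all productions are right-linear; the derivation is determined token-by-token.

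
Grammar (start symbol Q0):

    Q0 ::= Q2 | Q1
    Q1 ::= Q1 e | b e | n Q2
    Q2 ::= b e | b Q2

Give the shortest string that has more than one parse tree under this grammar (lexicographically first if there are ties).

length 2: b e has 2 parse trees

Two derivations of b e:
  Q0 ⇒ Q2 ⇒ b e
  Q0 ⇒ Q1 ⇒ b e

b e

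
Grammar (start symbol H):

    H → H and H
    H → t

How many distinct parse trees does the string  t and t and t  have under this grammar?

Parse trees for t and t and t:
  [H [H t] and [H [H t] and [H t]]]
  [H [H [H t] and [H t]] and [H t]]

2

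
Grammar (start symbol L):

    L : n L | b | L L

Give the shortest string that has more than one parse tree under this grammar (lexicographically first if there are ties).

length 1: no string has ≥2 trees
length 2: no string has ≥2 trees
length 3: b b b has 2 parse trees

Two derivations of b b b:
  L ⇒ L L ⇒ b L ⇒ b L L ⇒ b b L ⇒ b b b
  L ⇒ L L ⇒ L L L ⇒ b L L ⇒ b b L ⇒ b b b

b b b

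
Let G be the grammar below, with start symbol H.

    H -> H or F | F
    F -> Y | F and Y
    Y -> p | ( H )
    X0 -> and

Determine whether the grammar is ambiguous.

Unambiguous

(X0 is unreachable from H, so its rules don't affect L(H).) H → H or F | F  ;  F → F and Y | Y  — a left-associative chain with Y at the bottom. Each string factors uniquely by precedence.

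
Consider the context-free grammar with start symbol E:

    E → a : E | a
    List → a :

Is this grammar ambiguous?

Unambiguous

Only E is reachable from E; ignoring the rest: Right-recursive list with a separator: after each atom, whether the separator follows determines the rule. One parse per string.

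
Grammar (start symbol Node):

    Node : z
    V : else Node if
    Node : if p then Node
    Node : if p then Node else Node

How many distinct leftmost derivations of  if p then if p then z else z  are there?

Parse trees for if p then if p then z else z:
  [Node if p then [Node if p then [Node z] else [Node z]]]
  [Node if p then [Node if p then [Node z]] else [Node z]]

2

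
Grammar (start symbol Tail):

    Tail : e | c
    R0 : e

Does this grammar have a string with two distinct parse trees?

(R0 is unreachable from Tail, so its rules don't affect L(Tail).) Each reachable nonterminal has at most one production per leading terminal, and all productions are right-linear; the derivation is determined token-by-token.

Unambiguous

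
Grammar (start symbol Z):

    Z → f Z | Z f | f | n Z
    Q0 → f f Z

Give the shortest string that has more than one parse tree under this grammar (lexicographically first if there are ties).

f f

length 1: no string has ≥2 trees
length 2: f f has 2 parse trees

Two derivations of f f:
  Z ⇒ f Z ⇒ f f
  Z ⇒ Z f ⇒ f f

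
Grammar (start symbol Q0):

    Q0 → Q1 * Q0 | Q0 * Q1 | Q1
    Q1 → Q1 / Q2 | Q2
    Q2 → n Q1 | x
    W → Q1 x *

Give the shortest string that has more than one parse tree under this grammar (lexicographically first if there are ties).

x * x

length 1: no string has ≥2 trees
length 2: no string has ≥2 trees
length 3: x * x has 2 parse trees

Two derivations of x * x:
  Q0 ⇒ Q1 * Q0 ⇒ Q2 * Q0 ⇒ x * Q0 ⇒ x * Q1 ⇒ x * Q2 ⇒ x * x
  Q0 ⇒ Q0 * Q1 ⇒ Q1 * Q1 ⇒ Q2 * Q1 ⇒ x * Q1 ⇒ x * Q2 ⇒ x * x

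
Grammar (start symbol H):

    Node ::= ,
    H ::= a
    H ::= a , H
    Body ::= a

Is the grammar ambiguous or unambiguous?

(Node, Body are unreachable from H, so their rules don't affect L(H).) The reachable grammar is A → atom sep A | atom. Each atom is followed by either the separator (recurse) or end-of-string (stop) — no choice point.

Unambiguous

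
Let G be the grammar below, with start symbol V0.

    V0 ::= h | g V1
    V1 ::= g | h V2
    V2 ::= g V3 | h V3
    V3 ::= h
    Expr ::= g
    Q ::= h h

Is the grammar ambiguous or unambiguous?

Unambiguous

(Expr, Q are unreachable from V0, so their rules don't affect L(V0).) Restricted to the reachable nonterminals, every rule has the form A → t or A → t B, and no two rules for the same A share a first terminal. The grammar encodes a DFA — one run per string.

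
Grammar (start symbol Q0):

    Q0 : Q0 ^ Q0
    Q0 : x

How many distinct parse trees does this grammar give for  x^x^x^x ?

5

Parse trees for x^x^x^x:
  [Q0 [Q0 x] ^ [Q0 [Q0 x] ^ [Q0 [Q0 x] ^ [Q0 x]]]]
  [Q0 [Q0 x] ^ [Q0 [Q0 [Q0 x] ^ [Q0 x]] ^ [Q0 x]]]
  [Q0 [Q0 [Q0 x] ^ [Q0 x]] ^ [Q0 [Q0 x] ^ [Q0 x]]]
  [Q0 [Q0 [Q0 x] ^ [Q0 [Q0 x] ^ [Q0 x]]] ^ [Q0 x]]
  [Q0 [Q0 [Q0 [Q0 x] ^ [Q0 x]] ^ [Q0 x]] ^ [Q0 x]]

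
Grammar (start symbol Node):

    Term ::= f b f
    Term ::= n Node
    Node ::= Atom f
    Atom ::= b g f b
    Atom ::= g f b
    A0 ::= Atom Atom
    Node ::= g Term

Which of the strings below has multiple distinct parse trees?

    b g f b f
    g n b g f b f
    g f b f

g f b f

b g f b f: 1 tree
g n b g f b f: 1 tree
g f b f: 2 trees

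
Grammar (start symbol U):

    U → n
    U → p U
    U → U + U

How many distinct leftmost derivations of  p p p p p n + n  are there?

Parse trees for p p p p p n + n:
  [U p [U p [U p [U p [U p [U [U n] + [U n]]]]]]]
  [U p [U p [U p [U p [U [U p [U n]] + [U n]]]]]]
  [U p [U p [U p [U [U p [U p [U n]]] + [U n]]]]]
  [U p [U p [U [U p [U p [U p [U n]]]] + [U n]]]]
  [U p [U [U p [U p [U p [U p [U n]]]]] + [U n]]]
  [U [U p [U p [U p [U p [U p [U n]]]]]] + [U n]]

6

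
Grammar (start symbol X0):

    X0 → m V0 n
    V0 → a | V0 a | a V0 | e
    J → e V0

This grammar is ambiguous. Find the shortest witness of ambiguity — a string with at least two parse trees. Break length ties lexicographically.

m a a n

length 3: no string has ≥2 trees
length 4: m a a n has 2 parse trees

Two derivations of m a a n:
  X0 ⇒ m V0 n ⇒ m V0 a n ⇒ m a a n
  X0 ⇒ m V0 n ⇒ m a V0 n ⇒ m a a n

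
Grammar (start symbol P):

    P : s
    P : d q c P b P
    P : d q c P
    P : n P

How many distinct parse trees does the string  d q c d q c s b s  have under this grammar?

Parse trees for d q c d q c s b s:
  [P d q c [P d q c [P s]] b [P s]]
  [P d q c [P d q c [P s] b [P s]]]

2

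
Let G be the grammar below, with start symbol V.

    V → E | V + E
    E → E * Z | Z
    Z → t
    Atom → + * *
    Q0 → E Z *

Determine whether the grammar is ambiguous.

(Atom, Q0 are unreachable from V, so their rules don't affect L(V).) This is a standard precedence ladder (V over E over Z), with each level left-recursive on its own operator ('+' at V, '*' at E). That structure is LR(1), hence unambiguous.

Unambiguous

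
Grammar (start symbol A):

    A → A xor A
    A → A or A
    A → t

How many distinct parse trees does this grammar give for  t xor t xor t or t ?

Parse trees for t xor t xor t or t:
  [A [A t] xor [A [A t] xor [A [A t] or [A t]]]]
  [A [A t] xor [A [A [A t] xor [A t]] or [A t]]]
  [A [A [A t] xor [A t]] xor [A [A t] or [A t]]]
  [A [A [A t] xor [A [A t] xor [A t]]] or [A t]]
  [A [A [A [A t] xor [A t]] xor [A t]] or [A t]]

5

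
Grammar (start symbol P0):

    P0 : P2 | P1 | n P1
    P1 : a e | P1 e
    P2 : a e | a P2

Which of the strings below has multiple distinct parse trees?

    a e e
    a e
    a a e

a e

a e e: 1 tree
a e: 2 trees
a a e: 1 tree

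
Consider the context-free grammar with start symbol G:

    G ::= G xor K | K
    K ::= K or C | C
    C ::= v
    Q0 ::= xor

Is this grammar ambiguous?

(Q0 is unreachable from G, so its rules don't affect L(G).) The grammar is stratified — G handles 'xor' (left-recursive), K handles 'or', C atoms. Each operator has a fixed associativity and precedence level, so every string has one parse.

Unambiguous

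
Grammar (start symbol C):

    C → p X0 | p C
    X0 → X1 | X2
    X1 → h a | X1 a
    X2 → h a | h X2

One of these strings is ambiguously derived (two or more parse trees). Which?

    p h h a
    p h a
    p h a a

p h a

p h h a: 1 tree
p h a: 2 trees
p h a a: 1 tree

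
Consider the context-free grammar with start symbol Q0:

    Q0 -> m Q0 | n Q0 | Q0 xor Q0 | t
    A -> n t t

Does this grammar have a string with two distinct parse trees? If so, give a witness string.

Witness: m t xor t

Derivation 1: Q0 ⇒ m Q0 ⇒ m Q0 xor Q0 ⇒ m t xor Q0 ⇒ m t xor t
Derivation 2: Q0 ⇒ Q0 xor Q0 ⇒ m Q0 xor Q0 ⇒ m t xor Q0 ⇒ m t xor t

Two distinct leftmost derivations for the same string.

Ambiguous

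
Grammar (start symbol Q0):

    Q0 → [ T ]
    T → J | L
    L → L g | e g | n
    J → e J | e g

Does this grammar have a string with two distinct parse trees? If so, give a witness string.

Ambiguous

Witness: [ e g ]

Derivation 1: Q0 ⇒ [ T ] ⇒ [ J ] ⇒ [ e g ]
Derivation 2: Q0 ⇒ [ T ] ⇒ [ L ] ⇒ [ e g ]

Two distinct leftmost derivations for the same string.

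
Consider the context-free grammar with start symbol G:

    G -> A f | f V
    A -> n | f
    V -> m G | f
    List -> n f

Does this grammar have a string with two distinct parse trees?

Witness: f f

Derivation 1: G ⇒ A f ⇒ f f
Derivation 2: G ⇒ f V ⇒ f f

Two distinct leftmost derivations for the same string.

Ambiguous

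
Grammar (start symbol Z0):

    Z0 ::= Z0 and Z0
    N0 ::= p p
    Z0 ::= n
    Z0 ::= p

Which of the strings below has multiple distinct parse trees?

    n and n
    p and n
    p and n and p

n and n: 1 tree
p and n: 1 tree
p and n and p: 2 trees

p and n and p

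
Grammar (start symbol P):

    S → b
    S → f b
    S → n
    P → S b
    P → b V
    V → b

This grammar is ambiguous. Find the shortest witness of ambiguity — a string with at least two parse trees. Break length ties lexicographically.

b b

length 2: b b has 2 parse trees

Two derivations of b b:
  P ⇒ S b ⇒ b b
  P ⇒ b V ⇒ b b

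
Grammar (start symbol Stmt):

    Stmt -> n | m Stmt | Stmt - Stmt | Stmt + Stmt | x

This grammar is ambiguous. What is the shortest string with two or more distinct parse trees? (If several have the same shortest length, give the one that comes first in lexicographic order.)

length 1: no string has ≥2 trees
length 2: no string has ≥2 trees
length 3: no string has ≥2 trees
length 4: m n + n has 2 parse trees

Two derivations of m n + n:
  Stmt ⇒ m Stmt ⇒ m Stmt + Stmt ⇒ m n + Stmt ⇒ m n + n
  Stmt ⇒ Stmt + Stmt ⇒ m Stmt + Stmt ⇒ m n + Stmt ⇒ m n + n

m n + n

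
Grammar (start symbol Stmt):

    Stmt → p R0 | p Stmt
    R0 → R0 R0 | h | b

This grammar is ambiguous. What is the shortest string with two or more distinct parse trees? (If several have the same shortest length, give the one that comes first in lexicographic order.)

p b b b

length 2: no string has ≥2 trees
length 3: no string has ≥2 trees
length 4: p b b b has 2 parse trees

Two derivations of p b b b:
  Stmt ⇒ p R0 ⇒ p R0 R0 ⇒ p R0 R0 R0 ⇒ p b R0 R0 ⇒ p b b R0 ⇒ p b b b
  Stmt ⇒ p R0 ⇒ p R0 R0 ⇒ p b R0 ⇒ p b R0 R0 ⇒ p b b R0 ⇒ p b b b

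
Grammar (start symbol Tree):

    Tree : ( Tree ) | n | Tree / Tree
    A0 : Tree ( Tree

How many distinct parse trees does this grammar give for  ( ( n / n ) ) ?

1

Parse trees for ( ( n / n ) ):
  [Tree ( [Tree ( [Tree [Tree n] / [Tree n]] )] )]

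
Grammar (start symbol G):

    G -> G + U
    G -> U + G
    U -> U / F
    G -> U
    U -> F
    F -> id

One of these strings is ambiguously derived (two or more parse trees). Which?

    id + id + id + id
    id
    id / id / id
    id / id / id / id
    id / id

id + id + id + id: 8 trees
id: 1 tree
id / id / id: 1 tree
id / id / id / id: 1 tree
id / id: 1 tree

id + id + id + id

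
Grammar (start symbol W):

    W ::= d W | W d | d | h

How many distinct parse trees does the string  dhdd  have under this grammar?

Parse trees for dhdd:
  [W d [W [W [W h] d] d]]
  [W [W d [W [W h] d]] d]
  [W [W [W d [W h]] d] d]

3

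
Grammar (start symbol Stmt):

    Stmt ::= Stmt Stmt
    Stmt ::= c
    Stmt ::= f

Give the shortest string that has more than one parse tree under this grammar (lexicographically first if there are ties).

c c c

length 1: no string has ≥2 trees
length 2: no string has ≥2 trees
length 3: c c c has 2 parse trees

Two derivations of c c c:
  Stmt ⇒ Stmt Stmt ⇒ Stmt Stmt Stmt ⇒ c Stmt Stmt ⇒ c c Stmt ⇒ c c c
  Stmt ⇒ Stmt Stmt ⇒ c Stmt ⇒ c Stmt Stmt ⇒ c c Stmt ⇒ c c c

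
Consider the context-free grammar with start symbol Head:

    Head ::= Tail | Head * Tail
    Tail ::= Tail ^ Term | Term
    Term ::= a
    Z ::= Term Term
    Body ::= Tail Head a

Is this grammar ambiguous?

Only Head, Tail, Term are reachable from Head; ignoring the rest: This is a standard precedence ladder (Head over Tail over Term), with each level left-recursive on its own operator ('*' at Head, '^' at Tail). That structure is LR(1), hence unambiguous.

Unambiguous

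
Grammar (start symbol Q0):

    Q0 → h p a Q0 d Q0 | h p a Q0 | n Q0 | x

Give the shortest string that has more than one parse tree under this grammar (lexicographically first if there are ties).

h p a h p a x d x

length 1: no string has ≥2 trees
length 2: no string has ≥2 trees
length 3: no string has ≥2 trees
length 4: no string has ≥2 trees
length 5: no string has ≥2 trees
length 6: no string has ≥2 trees
length 7: no string has ≥2 trees
length 8: no string has ≥2 trees
length 9: h p a h p a x d x has 2 parse trees

Two derivations of h p a h p a x d x:
  Q0 ⇒ h p a Q0 d Q0 ⇒ h p a h p a Q0 d Q0 ⇒ h p a h p a x d Q0 ⇒ h p a h p a x d x
  Q0 ⇒ h p a Q0 ⇒ h p a h p a Q0 d Q0 ⇒ h p a h p a x d Q0 ⇒ h p a h p a x d x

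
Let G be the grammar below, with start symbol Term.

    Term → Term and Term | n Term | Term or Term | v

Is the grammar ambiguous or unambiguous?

Witness: n v and v

Derivation 1: Term ⇒ Term and Term ⇒ n Term and Term ⇒ n v and Term ⇒ n v and v
Derivation 2: Term ⇒ n Term ⇒ n Term and Term ⇒ n v and Term ⇒ n v and v

Two distinct leftmost derivations for the same string.

Ambiguous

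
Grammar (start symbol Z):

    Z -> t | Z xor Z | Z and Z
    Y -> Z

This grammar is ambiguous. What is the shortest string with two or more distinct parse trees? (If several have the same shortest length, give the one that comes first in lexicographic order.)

length 1: no string has ≥2 trees
length 3: no string has ≥2 trees
length 5: t and t and t has 2 parse trees

Two derivations of t and t and t:
  Z ⇒ Z and Z ⇒ t and Z ⇒ t and Z and Z ⇒ t and t and Z ⇒ t and t and t
  Z ⇒ Z and Z ⇒ Z and Z and Z ⇒ t and Z and Z ⇒ t and t and Z ⇒ t and t and t

t and t and t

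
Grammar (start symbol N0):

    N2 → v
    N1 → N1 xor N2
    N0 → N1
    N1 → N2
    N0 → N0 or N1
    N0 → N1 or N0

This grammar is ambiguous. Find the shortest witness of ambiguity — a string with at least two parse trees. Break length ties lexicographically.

length 1: no string has ≥2 trees
length 3: v or v has 2 parse trees

Two derivations of v or v:
  N0 ⇒ N0 or N1 ⇒ N1 or N1 ⇒ N2 or N1 ⇒ v or N1 ⇒ v or N2 ⇒ v or v
  N0 ⇒ N1 or N0 ⇒ N2 or N0 ⇒ v or N0 ⇒ v or N1 ⇒ v or N2 ⇒ v or v

v or v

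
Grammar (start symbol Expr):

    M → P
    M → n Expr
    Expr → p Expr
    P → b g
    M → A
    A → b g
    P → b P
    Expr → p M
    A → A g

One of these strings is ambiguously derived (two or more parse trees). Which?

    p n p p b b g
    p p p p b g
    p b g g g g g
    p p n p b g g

p p p p b g

p n p p b b g: 1 tree
p p p p b g: 2 trees
p b g g g g g: 1 tree
p p n p b g g: 1 tree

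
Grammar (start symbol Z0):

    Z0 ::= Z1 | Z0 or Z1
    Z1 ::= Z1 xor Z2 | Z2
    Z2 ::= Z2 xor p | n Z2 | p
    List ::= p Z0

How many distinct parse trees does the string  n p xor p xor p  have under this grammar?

Parse trees for n p xor p xor p:
  [Z0 [Z1 [Z1 [Z2 n [Z2 p]]] xor [Z2 [Z2 p] xor p]]]
  [Z0 [Z1 [Z1 [Z1 [Z2 n [Z2 p]]] xor [Z2 p]] xor [Z2 p]]]
  [Z0 [Z1 [Z1 [Z2 [Z2 n [Z2 p]] xor p]] xor [Z2 p]]]
  [Z0 [Z1 [Z1 [Z2 n [Z2 [Z2 p] xor p]]] xor [Z2 p]]]
  [Z0 [Z1 [Z2 [Z2 [Z2 n [Z2 p]] xor p] xor p]]]
  [Z0 [Z1 [Z2 [Z2 n [Z2 [Z2 p] xor p]] xor p]]]
  [Z0 [Z1 [Z2 n [Z2 [Z2 [Z2 p] xor p] xor p]]]]

7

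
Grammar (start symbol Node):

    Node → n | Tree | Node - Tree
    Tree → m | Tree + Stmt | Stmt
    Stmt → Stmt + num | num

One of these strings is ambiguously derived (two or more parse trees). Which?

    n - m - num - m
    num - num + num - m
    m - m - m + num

num - num + num - m

n - m - num - m: 1 tree
num - num + num - m: 2 trees
m - m - m + num: 1 tree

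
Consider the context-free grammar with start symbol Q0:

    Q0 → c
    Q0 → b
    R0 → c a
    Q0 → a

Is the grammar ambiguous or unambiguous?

Only Q0 is reachable from Q0; ignoring the rest: Each reachable nonterminal has at most one production per leading terminal, and all productions are right-linear; the derivation is determined token-by-token.

Unambiguous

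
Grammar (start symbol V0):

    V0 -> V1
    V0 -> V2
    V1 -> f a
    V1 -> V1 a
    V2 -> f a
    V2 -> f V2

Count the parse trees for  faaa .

Parse trees for faaa:
  [V0 [V1 [V1 [V1 f a] a] a]]

1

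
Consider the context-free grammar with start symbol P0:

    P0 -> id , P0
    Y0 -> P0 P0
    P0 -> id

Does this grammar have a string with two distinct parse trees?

Only P0 is reachable from P0; ignoring the rest: The reachable grammar is A → atom sep A | atom. Each atom is followed by either the separator (recurse) or end-of-string (stop) — no choice point.

Unambiguous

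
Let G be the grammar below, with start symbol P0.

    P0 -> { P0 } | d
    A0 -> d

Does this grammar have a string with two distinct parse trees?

(A0 is unreachable from P0, so its rules don't affect L(P0).) L(P0) is { openⁿ atom closeⁿ : n ≥ 0 }. The bracket depth fixes n, and the derivation is forced at every step.

Unambiguous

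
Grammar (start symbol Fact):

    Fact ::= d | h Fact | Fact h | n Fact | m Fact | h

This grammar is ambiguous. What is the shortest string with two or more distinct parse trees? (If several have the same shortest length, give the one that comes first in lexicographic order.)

h h

length 1: no string has ≥2 trees
length 2: h h has 2 parse trees

Two derivations of h h:
  Fact ⇒ h Fact ⇒ h h
  Fact ⇒ Fact h ⇒ h h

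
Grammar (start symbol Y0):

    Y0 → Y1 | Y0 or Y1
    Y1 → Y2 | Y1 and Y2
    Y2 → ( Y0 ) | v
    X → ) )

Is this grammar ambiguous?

Only Y0, Y1, Y2 are reachable from Y0; ignoring the rest: This is a standard precedence ladder (Y0 over Y1 over Y2), with each level left-recursive on its own operator ('or' at Y0, 'and' at Y1). That structure is LR(1), hence unambiguous.

Unambiguous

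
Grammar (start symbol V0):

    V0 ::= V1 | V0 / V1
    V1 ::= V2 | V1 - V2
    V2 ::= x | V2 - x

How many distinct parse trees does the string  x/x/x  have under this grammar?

Parse trees for x/x/x:
  [V0 [V0 [V0 [V1 [V2 x]]] / [V1 [V2 x]]] / [V1 [V2 x]]]

1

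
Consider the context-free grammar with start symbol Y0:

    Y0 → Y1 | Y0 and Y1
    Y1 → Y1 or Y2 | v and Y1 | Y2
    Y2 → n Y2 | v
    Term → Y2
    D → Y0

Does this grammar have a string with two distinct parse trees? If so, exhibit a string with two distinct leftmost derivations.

Witness: v and v

Derivation 1: Y0 ⇒ Y1 ⇒ v and Y1 ⇒ v and Y2 ⇒ v and v
Derivation 2: Y0 ⇒ Y0 and Y1 ⇒ Y1 and Y1 ⇒ Y2 and Y1 ⇒ v and Y1 ⇒ v and Y2 ⇒ v and v

Two distinct leftmost derivations for the same string.

Ambiguous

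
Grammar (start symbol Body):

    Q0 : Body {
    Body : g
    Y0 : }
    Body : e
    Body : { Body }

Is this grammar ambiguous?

(Q0, Y0 are unreachable from Body, so their rules don't affect L(Body).) L(Body) is { openⁿ atom closeⁿ : n ≥ 0 }. The bracket depth fixes n, and the derivation is forced at every step.

Unambiguous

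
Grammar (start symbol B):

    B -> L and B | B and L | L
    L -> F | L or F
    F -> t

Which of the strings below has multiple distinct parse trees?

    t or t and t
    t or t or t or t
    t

t or t and t: 2 trees
t or t or t or t: 1 tree
t: 1 tree

t or t and t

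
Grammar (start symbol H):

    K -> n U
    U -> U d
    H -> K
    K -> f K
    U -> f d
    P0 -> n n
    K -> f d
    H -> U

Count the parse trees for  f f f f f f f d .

1

Parse trees for f f f f f f f d:
  [H [K f [K f [K f [K f [K f [K f [K f d]]]]]]]]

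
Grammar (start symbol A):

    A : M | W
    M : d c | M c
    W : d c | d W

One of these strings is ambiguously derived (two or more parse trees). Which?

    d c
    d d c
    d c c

d c: 2 trees
d d c: 1 tree
d c c: 1 tree

d c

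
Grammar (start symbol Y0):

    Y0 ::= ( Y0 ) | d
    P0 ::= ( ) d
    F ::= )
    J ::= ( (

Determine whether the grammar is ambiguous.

Only Y0 is reachable from Y0; ignoring the rest: Each string is a nest of matched brackets around a single atom. An opening bracket forces the recursive rule; an atom forces the base rule.

Unambiguous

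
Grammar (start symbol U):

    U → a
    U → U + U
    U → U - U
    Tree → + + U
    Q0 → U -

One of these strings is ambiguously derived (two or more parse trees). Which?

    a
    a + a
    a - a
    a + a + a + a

a + a + a + a

a: 1 tree
a + a: 1 tree
a - a: 1 tree
a + a + a + a: 5 trees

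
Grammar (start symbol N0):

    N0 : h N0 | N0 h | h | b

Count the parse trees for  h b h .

2

Parse trees for h b h:
  [N0 h [N0 [N0 b] h]]
  [N0 [N0 h [N0 b]] h]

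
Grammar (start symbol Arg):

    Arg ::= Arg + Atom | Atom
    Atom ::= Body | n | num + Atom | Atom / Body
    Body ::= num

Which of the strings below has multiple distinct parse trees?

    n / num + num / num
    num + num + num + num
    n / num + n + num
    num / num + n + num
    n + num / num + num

n / num + num / num: 1 tree
num + num + num + num: 8 trees
n / num + n + num: 1 tree
num / num + n + num: 1 tree
n + num / num + num: 1 tree

num + num + num + num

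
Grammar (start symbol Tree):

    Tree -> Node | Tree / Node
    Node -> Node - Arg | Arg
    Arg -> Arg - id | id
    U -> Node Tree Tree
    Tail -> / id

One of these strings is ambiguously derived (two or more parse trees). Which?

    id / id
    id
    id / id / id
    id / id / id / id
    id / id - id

id / id - id

id / id: 1 tree
id: 1 tree
id / id / id: 1 tree
id / id / id / id: 1 tree
id / id - id: 2 trees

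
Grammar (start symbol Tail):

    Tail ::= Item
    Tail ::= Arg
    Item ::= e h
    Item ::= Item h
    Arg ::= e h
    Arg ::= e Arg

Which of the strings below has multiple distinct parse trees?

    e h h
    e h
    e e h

e h h: 1 tree
e h: 2 trees
e e h: 1 tree

e h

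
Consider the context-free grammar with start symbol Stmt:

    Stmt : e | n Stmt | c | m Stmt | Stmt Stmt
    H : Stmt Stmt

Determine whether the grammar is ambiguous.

Witness: c c c

Derivation 1: Stmt ⇒ Stmt Stmt ⇒ c Stmt ⇒ c Stmt Stmt ⇒ c c Stmt ⇒ c c c
Derivation 2: Stmt ⇒ Stmt Stmt ⇒ Stmt Stmt Stmt ⇒ c Stmt Stmt ⇒ c c Stmt ⇒ c c c

Two distinct leftmost derivations for the same string.

Ambiguous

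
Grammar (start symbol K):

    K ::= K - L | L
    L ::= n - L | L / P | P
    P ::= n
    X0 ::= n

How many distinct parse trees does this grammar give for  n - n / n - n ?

3

Parse trees for n - n / n - n:
  [K [K [K [L [P n]]] - [L [L [P n]] / [P n]]] - [L [P n]]]
  [K [K [L n - [L [L [P n]] / [P n]]]] - [L [P n]]]
  [K [K [L [L n - [L [P n]]] / [P n]]] - [L [P n]]]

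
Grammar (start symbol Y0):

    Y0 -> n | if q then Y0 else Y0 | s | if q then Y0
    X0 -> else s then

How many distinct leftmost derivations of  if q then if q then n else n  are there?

Parse trees for if q then if q then n else n:
  [Y0 if q then [Y0 if q then [Y0 n]] else [Y0 n]]
  [Y0 if q then [Y0 if q then [Y0 n] else [Y0 n]]]

2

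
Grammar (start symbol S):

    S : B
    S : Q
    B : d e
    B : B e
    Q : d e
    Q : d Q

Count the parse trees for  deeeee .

1

Parse trees for deeeee:
  [S [B [B [B [B [B d e] e] e] e] e]]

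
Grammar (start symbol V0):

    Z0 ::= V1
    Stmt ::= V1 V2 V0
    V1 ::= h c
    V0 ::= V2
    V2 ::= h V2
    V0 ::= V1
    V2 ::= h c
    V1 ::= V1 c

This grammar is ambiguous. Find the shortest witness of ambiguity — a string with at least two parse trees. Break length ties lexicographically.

h c

length 2: h c has 2 parse trees

Two derivations of h c:
  V0 ⇒ V2 ⇒ h c
  V0 ⇒ V1 ⇒ h c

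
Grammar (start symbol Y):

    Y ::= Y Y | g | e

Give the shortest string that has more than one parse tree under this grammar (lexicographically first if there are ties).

e e e

length 1: no string has ≥2 trees
length 2: no string has ≥2 trees
length 3: e e e has 2 parse trees

Two derivations of e e e:
  Y ⇒ Y Y ⇒ Y Y Y ⇒ e Y Y ⇒ e e Y ⇒ e e e
  Y ⇒ Y Y ⇒ e Y ⇒ e Y Y ⇒ e e Y ⇒ e e e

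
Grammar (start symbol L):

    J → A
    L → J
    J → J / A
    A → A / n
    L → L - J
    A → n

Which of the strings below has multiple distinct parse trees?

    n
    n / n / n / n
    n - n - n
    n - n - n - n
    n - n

n / n / n / n

n: 1 tree
n / n / n / n: 8 trees
n - n - n: 1 tree
n - n - n - n: 1 tree
n - n: 1 tree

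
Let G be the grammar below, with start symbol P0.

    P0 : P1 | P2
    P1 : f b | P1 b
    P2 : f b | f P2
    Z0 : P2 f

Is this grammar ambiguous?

Ambiguous

Witness: f b

Derivation 1: P0 ⇒ P1 ⇒ f b
Derivation 2: P0 ⇒ P2 ⇒ f b

Two distinct leftmost derivations for the same string.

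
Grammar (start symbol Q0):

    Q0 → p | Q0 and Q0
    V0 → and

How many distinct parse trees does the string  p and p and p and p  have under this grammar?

Parse trees for p and p and p and p:
  [Q0 [Q0 p] and [Q0 [Q0 p] and [Q0 [Q0 p] and [Q0 p]]]]
  [Q0 [Q0 p] and [Q0 [Q0 [Q0 p] and [Q0 p]] and [Q0 p]]]
  [Q0 [Q0 [Q0 p] and [Q0 p]] and [Q0 [Q0 p] and [Q0 p]]]
  [Q0 [Q0 [Q0 p] and [Q0 [Q0 p] and [Q0 p]]] and [Q0 p]]
  [Q0 [Q0 [Q0 [Q0 p] and [Q0 p]] and [Q0 p]] and [Q0 p]]

5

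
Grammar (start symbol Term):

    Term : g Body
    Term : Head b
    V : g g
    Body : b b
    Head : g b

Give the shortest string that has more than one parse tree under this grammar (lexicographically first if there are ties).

length 3: g b b has 2 parse trees

Two derivations of g b b:
  Term ⇒ g Body ⇒ g b b
  Term ⇒ Head b ⇒ g b b

g b b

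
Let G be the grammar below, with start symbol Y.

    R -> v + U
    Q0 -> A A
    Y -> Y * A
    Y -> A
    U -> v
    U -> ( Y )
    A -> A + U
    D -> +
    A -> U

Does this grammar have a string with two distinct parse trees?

Only Y, A, U are reachable from Y; ignoring the rest: This is a standard precedence ladder (Y over A over U), with each level left-recursive on its own operator ('*' at Y, '+' at A). That structure is LR(1), hence unambiguous.

Unambiguous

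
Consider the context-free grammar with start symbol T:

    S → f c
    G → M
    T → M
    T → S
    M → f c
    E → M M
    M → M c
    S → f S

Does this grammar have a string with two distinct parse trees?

Witness: f c

Derivation 1: T ⇒ M ⇒ f c
Derivation 2: T ⇒ S ⇒ f c

Two distinct leftmost derivations for the same string.

Ambiguous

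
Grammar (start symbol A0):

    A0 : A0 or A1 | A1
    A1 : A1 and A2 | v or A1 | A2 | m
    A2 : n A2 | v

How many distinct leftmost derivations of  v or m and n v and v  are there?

Parse trees for v or m and n v and v:
  [A0 [A0 [A1 [A2 v]]] or [A1 [A1 [A1 m] and [A2 n [A2 v]]] and [A2 v]]]
  [A0 [A1 [A1 [A1 v or [A1 m]] and [A2 n [A2 v]]] and [A2 v]]]
  [A0 [A1 [A1 v or [A1 [A1 m] and [A2 n [A2 v]]]] and [A2 v]]]
  [A0 [A1 v or [A1 [A1 [A1 m] and [A2 n [A2 v]]] and [A2 v]]]]

4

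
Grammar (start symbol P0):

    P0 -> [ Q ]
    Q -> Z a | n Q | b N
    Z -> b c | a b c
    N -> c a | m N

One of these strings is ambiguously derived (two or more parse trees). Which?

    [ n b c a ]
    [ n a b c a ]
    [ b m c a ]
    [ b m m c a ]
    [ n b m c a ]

[ n b c a ]: 2 trees
[ n a b c a ]: 1 tree
[ b m c a ]: 1 tree
[ b m m c a ]: 1 tree
[ n b m c a ]: 1 tree

[ n b c a ]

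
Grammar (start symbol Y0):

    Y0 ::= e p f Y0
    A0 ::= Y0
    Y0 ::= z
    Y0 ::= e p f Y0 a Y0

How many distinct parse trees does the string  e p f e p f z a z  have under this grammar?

Parse trees for e p f e p f z a z:
  [Y0 e p f [Y0 e p f [Y0 z] a [Y0 z]]]
  [Y0 e p f [Y0 e p f [Y0 z]] a [Y0 z]]

2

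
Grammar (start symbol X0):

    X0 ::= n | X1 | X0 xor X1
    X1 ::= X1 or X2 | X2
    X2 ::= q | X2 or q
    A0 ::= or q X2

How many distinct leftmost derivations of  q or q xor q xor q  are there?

Parse trees for q or q xor q xor q:
  [X0 [X0 [X0 [X1 [X1 [X2 q]] or [X2 q]]] xor [X1 [X2 q]]] xor [X1 [X2 q]]]
  [X0 [X0 [X0 [X1 [X2 [X2 q] or q]]] xor [X1 [X2 q]]] xor [X1 [X2 q]]]

2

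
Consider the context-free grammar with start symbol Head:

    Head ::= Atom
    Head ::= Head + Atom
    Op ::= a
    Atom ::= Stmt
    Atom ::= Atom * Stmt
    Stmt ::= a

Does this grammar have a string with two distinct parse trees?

Unambiguous

Only Head, Atom, Stmt are reachable from Head; ignoring the rest: The grammar is stratified — Head handles '+' (left-recursive), Atom handles '*', Stmt atoms. Each operator has a fixed associativity and precedence level, so every string has one parse.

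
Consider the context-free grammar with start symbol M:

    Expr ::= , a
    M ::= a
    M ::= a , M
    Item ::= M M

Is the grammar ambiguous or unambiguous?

Unambiguous

Only M is reachable from M; ignoring the rest: Right-recursive list with a separator: after each atom, whether the separator follows determines the rule. One parse per string.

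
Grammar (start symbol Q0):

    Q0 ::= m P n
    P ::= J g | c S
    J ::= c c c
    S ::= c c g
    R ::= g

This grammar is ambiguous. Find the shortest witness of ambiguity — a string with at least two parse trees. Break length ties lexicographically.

m c c c g n

length 6: m c c c g n has 2 parse trees

Two derivations of m c c c g n:
  Q0 ⇒ m P n ⇒ m J g n ⇒ m c c c g n
  Q0 ⇒ m P n ⇒ m c S n ⇒ m c c c g n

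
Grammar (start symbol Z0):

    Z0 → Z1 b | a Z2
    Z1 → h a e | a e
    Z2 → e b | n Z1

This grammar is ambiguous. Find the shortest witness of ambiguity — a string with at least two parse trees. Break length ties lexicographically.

a e b

length 3: a e b has 2 parse trees

Two derivations of a e b:
  Z0 ⇒ Z1 b ⇒ a e b
  Z0 ⇒ a Z2 ⇒ a e b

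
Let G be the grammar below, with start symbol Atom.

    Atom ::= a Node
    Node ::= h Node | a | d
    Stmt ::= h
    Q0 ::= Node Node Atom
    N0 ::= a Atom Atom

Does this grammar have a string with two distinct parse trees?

Only Atom, Node are reachable from Atom; ignoring the rest: Each reachable nonterminal has at most one production per leading terminal, and all productions are right-linear; the derivation is determined token-by-token.

Unambiguous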